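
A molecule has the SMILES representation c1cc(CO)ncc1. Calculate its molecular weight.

109.13 g/mol

Atom tally by fragment:
  pyridine ring core → C:5 H:5 N:1
  (− 1 ring H displaced by substituents)
  + CH2OH → C:1 H:3 O:1
Element totals:
  C: 6
  H: 7
  N: 1
  O: 1
Molecular formula: C6H7NO.
  M = 6(12.011) + 7(1.008) + 14.007 + 15.999
    = 72.066 + 7.056 + 14.007 + 15.999 = 109.128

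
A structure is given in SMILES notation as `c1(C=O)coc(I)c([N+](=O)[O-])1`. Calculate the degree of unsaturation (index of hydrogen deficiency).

5

Atom tally by fragment:
  furan ring core → C:4 H:4 O:1
  (− 3 ring H displaced by substituents)
  + CHO → C:1 H:1 O:1
  + I → I:1
  + NO2 → N:1 O:2
Element totals:
  C: 5
  H: 2
  I: 1
  N: 1
  O: 4
Molecular formula: C5H2INO4.
DoU = (2C + 2 + N − H − X) / 2 = (2·5 + 2 + 1 − 2 − 1) / 2 = 5.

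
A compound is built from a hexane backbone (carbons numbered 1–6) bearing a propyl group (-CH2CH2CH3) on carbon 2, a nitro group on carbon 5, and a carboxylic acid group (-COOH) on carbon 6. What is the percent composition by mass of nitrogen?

Atom tally by fragment:
  CH3 → C:1 H:3
  CH(CH2CH2CH3) → C:4 H:8
  CH2 → C:1 H:2
  CH2 → C:1 H:2
  CH(NO2) → C:1 H:1 N:1 O:2
  CH2COOH → C:2 H:3 O:2
Element totals:
  C: 10
  H: 19
  N: 1
  O: 4
Molecular formula: C10H19NO4.
Molar mass = 217.265 g/mol.
Mass from N: 1 × 14.007 = 14.007 g/mol.
%N = 14.007 / 217.265 × 100 = 6.45%.

6.45%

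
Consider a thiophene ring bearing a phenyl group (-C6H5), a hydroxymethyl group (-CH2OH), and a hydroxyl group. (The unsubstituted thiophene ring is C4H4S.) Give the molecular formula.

Atom tally by fragment:
  thiophene ring core → C:4 H:4 S:1
  (− 3 ring H displaced by substituents)
  + C6H5 → C:6 H:5
  + CH2OH → C:1 H:3 O:1
  + OH → O:1 H:1
Element totals:
  C: 11
  H: 10
  O: 2
  S: 1

C11H10O2S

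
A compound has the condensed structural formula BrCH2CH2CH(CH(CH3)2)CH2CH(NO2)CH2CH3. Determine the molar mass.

266.18 g/mol

Atom tally by fragment:
  BrCH2 → C:1 H:2 Br:1
  CH2 → C:1 H:2
  CH(CH(CH3)2) → C:4 H:8
  CH2 → C:1 H:2
  CH(NO2) → C:1 H:1 N:1 O:2
  CH2 → C:1 H:2
  CH3 → C:1 H:3
Element totals:
  C: 10
  H: 20
  Br: 1
  N: 1
  O: 2
Molecular formula: C10H20BrNO2.
  M = 10(12.011) + 20(1.008) + 79.904 + 14.007 + 2(15.999)
    = 120.110 + 20.160 + 79.904 + 14.007 + 31.998 = 266.179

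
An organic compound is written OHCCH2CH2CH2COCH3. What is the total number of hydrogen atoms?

10

Atom tally by fragment:
  OHCCH2 → C:2 H:3 O:1
  CH2 → C:1 H:2
  CH2COCH3 → C:3 H:5 O:1
Element totals:
  C: 6
  H: 10
  O: 2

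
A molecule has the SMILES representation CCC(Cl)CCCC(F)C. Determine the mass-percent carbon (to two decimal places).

57.65%

Atom tally by fragment:
  CH3 → C:1 H:3
  CH2 → C:1 H:2
  CH(Cl) → C:1 H:1 Cl:1
  CH2 → C:1 H:2
  CH2 → C:1 H:2
  CH2 → C:1 H:2
  CH(F) → C:1 H:1 F:1
  CH3 → C:1 H:3
Element totals:
  C: 8
  H: 16
  Cl: 1
  F: 1
Molecular formula: C8H16ClF.
Molar mass = 166.664 g/mol.
Mass from C: 8 × 12.011 = 96.088 g/mol.
%C = 96.088 / 166.664 × 100 = 57.65%.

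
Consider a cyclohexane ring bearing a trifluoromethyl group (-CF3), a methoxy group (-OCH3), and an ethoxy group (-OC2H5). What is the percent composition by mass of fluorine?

25.19%

Atom tally by fragment:
  cyclohexane ring core → C:6 H:12
  (− 3 ring H displaced by substituents)
  + CF3 → C:1 F:3
  + OCH3 → C:1 H:3 O:1
  + OC2H5 → C:2 H:5 O:1
Element totals:
  C: 10
  H: 17
  F: 3
  O: 2
Molecular formula: C10H17F3O2.
Molar mass = 226.238 g/mol.
Mass from F: 3 × 18.998 = 56.994 g/mol.
%F = 56.994 / 226.238 × 100 = 25.19%.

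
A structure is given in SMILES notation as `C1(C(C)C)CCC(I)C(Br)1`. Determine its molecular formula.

Atom tally by fragment:
  cyclopentane ring core → C:5 H:10
  (− 3 ring H displaced by substituents)
  + CH(CH3)2 → C:3 H:7
  + I → I:1
  + Br → Br:1
Element totals:
  C: 8
  H: 14
  Br: 1
  I: 1

C8H14BrI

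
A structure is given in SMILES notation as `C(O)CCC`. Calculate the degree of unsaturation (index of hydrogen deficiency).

0

Atom tally by fragment:
  HOCH2 → C:1 H:3 O:1
  CH2 → C:1 H:2
  CH2 → C:1 H:2
  CH3 → C:1 H:3
Element totals:
  C: 4
  H: 10
  O: 1
Molecular formula: C4H10O.
DoU = (2C + 2 + N − H − X) / 2 = (2·4 + 2 + 0 − 10 − 0) / 2 = 0.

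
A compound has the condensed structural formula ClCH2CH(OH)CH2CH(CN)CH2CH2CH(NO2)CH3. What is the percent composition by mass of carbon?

Atom tally by fragment:
  ClCH2 → C:1 H:2 Cl:1
  CH(OH) → C:1 H:2 O:1
  CH2 → C:1 H:2
  CH(CN) → C:2 H:1 N:1
  CH2 → C:1 H:2
  CH2 → C:1 H:2
  CH(NO2) → C:1 H:1 N:1 O:2
  CH3 → C:1 H:3
Element totals:
  C: 9
  H: 15
  Cl: 1
  N: 2
  O: 3
Molecular formula: C9H15ClN2O3.
Molar mass = 234.680 g/mol.
Mass from C: 9 × 12.011 = 108.099 g/mol.
%C = 108.099 / 234.680 × 100 = 46.06%.

46.06%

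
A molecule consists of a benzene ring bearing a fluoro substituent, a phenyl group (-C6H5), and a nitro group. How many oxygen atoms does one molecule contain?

Atom tally by fragment:
  benzene ring core → C:6 H:6
  (− 3 ring H displaced by substituents)
  + F → F:1
  + C6H5 → C:6 H:5
  + NO2 → N:1 O:2
Element totals:
  C: 12
  H: 8
  F: 1
  N: 1
  O: 2

2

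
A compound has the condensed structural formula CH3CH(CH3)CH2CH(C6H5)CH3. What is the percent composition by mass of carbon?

88.82%

Element totals:
  C: 12
  H: 18
Molecular formula: C12H18.
Molar mass = 162.276 g/mol.
Mass from C: 12 × 12.011 = 144.132 g/mol.
%C = 144.132 / 162.276 × 100 = 88.82%.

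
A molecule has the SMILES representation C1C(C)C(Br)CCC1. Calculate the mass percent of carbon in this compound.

47.48%

Atom tally by fragment:
  cyclohexane ring core → C:6 H:12
  (− 2 ring H displaced by substituents)
  + CH3 → C:1 H:3
  + Br → Br:1
Element totals:
  C: 7
  H: 13
  Br: 1
Molecular formula: C7H13Br.
Molar mass = 177.085 g/mol.
Mass from C: 7 × 12.011 = 84.077 g/mol.
%C = 84.077 / 177.085 × 100 = 47.48%.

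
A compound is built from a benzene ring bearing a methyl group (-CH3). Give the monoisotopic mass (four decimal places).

92.0626

Atom tally by fragment:
  benzene ring core → C:6 H:6
  (− 1 ring H displaced by substituents)
  + CH3 → C:1 H:3
Element totals:
  C: 7
  H: 8
Molecular formula: C7H8.
  M = 7(12.0) + 8(1.007825)
    = 84.000000 + 8.062600 = 92.062600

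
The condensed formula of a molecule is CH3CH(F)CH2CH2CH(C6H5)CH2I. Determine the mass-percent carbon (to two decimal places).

Atom tally by fragment:
  CH3 → C:1 H:3
  CH(F) → C:1 H:1 F:1
  CH2 → C:1 H:2
  CH2 → C:1 H:2
  CH(C6H5) → C:7 H:6
  CH2I → C:1 H:2 I:1
Element totals:
  C: 12
  H: 16
  F: 1
  I: 1
Molecular formula: C12H16FI.
Molar mass = 306.162 g/mol.
Mass from C: 12 × 12.011 = 144.132 g/mol.
%C = 144.132 / 306.162 × 100 = 47.08%.

47.08%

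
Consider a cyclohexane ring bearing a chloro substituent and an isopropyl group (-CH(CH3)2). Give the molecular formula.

Atom tally by fragment:
  cyclohexane ring core → C:6 H:12
  (− 2 ring H displaced by substituents)
  + Cl → Cl:1
  + CH(CH3)2 → C:3 H:7
Element totals:
  C: 9
  H: 17
  Cl: 1

C9H17Cl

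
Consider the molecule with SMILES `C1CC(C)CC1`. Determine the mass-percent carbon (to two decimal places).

85.63%

Atom tally by fragment:
  cyclopentane ring core → C:5 H:10
  (− 1 ring H displaced by substituents)
  + CH3 → C:1 H:3
Element totals:
  C: 6
  H: 12
Molecular formula: C6H12.
Molar mass = 84.162 g/mol.
Mass from C: 6 × 12.011 = 72.066 g/mol.
%C = 72.066 / 84.162 × 100 = 85.63%.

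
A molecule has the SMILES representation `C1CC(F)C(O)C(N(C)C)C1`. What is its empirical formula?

Atom tally by fragment:
  cyclohexane ring core → C:6 H:12
  (− 3 ring H displaced by substituents)
  + F → F:1
  + OH → O:1 H:1
  + N(CH3)2 → N:1 C:2 H:6
Element totals:
  C: 8
  H: 16
  F: 1
  N: 1
  O: 1
Molecular formula: C8H16FNO.
gcd of subscripts (8, 1, 16, 1, 1) = 1, so the empirical formula equals the molecular formula.

C8H16FNO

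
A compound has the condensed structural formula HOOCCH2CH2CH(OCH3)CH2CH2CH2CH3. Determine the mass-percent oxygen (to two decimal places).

27.55%

Atom tally by fragment:
  HOOCCH2 → C:2 H:3 O:2
  CH2 → C:1 H:2
  CH(OCH3) → C:2 H:4 O:1
  CH2 → C:1 H:2
  CH2 → C:1 H:2
  CH2 → C:1 H:2
  CH3 → C:1 H:3
Element totals:
  C: 9
  H: 18
  O: 3
Molecular formula: C9H18O3.
Molar mass = 174.240 g/mol.
Mass from O: 3 × 15.999 = 47.997 g/mol.
%O = 47.997 / 174.240 × 100 = 27.55%.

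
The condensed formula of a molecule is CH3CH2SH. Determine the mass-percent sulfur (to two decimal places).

51.60%

Element totals:
  C: 2
  H: 6
  S: 1
Molecular formula: C2H6S.
Molar mass = 62.130 g/mol.
Mass from S: 1 × 32.06 = 32.060 g/mol.
%S = 32.060 / 62.130 × 100 = 51.60%.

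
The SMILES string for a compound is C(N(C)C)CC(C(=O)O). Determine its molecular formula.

C6H13NO2

Atom tally by fragment:
  (CH3)2NCH2 → C:3 H:8 N:1
  CH2 → C:1 H:2
  CH2COOH → C:2 H:3 O:2
Element totals:
  C: 6
  H: 13
  N: 1
  O: 2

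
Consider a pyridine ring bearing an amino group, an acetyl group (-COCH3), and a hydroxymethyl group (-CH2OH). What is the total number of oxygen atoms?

Atom tally by fragment:
  pyridine ring core → C:5 H:5 N:1
  (− 3 ring H displaced by substituents)
  + NH2 → N:1 H:2
  + COCH3 → C:2 H:3 O:1
  + CH2OH → C:1 H:3 O:1
Element totals:
  C: 8
  H: 10
  N: 2
  O: 2

2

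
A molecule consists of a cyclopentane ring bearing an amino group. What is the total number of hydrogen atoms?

Atom tally by fragment:
  cyclopentane ring core → C:5 H:10
  (− 1 ring H displaced by substituents)
  + NH2 → N:1 H:2
Element totals:
  C: 5
  H: 11
  N: 1

11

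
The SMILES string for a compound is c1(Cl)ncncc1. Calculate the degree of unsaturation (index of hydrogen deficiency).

4

Atom tally by fragment:
  pyrimidine ring core → C:4 H:4 N:2
  (− 1 ring H displaced by substituents)
  + Cl → Cl:1
Element totals:
  C: 4
  H: 3
  Cl: 1
  N: 2
Molecular formula: C4H3ClN2.
DoU = (2C + 2 + N − H − X) / 2 = (2·4 + 2 + 2 − 3 − 1) / 2 = 4.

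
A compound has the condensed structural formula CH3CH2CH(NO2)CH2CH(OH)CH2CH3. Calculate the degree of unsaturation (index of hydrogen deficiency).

Atom tally by fragment:
  CH3 → C:1 H:3
  CH2 → C:1 H:2
  CH(NO2) → C:1 H:1 N:1 O:2
  CH2 → C:1 H:2
  CH(OH) → C:1 H:2 O:1
  CH2 → C:1 H:2
  CH3 → C:1 H:3
Element totals:
  C: 7
  H: 15
  N: 1
  O: 3
Molecular formula: C7H15NO3.
DoU = (2C + 2 + N − H − X) / 2 = (2·7 + 2 + 1 − 15 − 0) / 2 = 1.

1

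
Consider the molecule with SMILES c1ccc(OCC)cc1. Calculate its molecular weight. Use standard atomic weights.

122.17 g/mol

Atom tally by fragment:
  benzene ring core → C:6 H:6
  (− 1 ring H displaced by substituents)
  + OC2H5 → C:2 H:5 O:1
Element totals:
  C: 8
  H: 10
  O: 1
Molecular formula: C8H10O.
  M = 8(12.011) + 10(1.008) + 15.999
    = 96.088 + 10.080 + 15.999 = 122.167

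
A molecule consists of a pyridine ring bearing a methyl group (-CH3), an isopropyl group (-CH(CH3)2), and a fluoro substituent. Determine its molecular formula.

Atom tally by fragment:
  pyridine ring core → C:5 H:5 N:1
  (− 3 ring H displaced by substituents)
  + CH3 → C:1 H:3
  + CH(CH3)2 → C:3 H:7
  + F → F:1
Element totals:
  C: 9
  H: 12
  F: 1
  N: 1

C9H12FN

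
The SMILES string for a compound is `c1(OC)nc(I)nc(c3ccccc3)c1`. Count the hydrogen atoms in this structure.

9

Atom tally by fragment:
  pyrimidine ring core → C:4 H:4 N:2
  (− 3 ring H displaced by substituents)
  + OCH3 → C:1 H:3 O:1
  + I → I:1
  + C6H5 → C:6 H:5
Element totals:
  C: 11
  H: 9
  I: 1
  N: 2
  O: 1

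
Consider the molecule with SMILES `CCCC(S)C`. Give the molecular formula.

C5H12S

Atom tally by fragment:
  CH3 → C:1 H:3
  CH2 → C:1 H:2
  CH2 → C:1 H:2
  CH(SH) → C:1 H:2 S:1
  CH3 → C:1 H:3
Element totals:
  C: 5
  H: 12
  S: 1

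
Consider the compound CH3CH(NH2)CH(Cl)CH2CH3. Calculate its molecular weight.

Element totals:
  C: 5
  H: 12
  Cl: 1
  N: 1
Molecular formula: C5H12ClN.
  M = 5(12.011) + 12(1.008) + 35.45 + 14.007
    = 60.055 + 12.096 + 35.450 + 14.007 = 121.608

121.61 g/mol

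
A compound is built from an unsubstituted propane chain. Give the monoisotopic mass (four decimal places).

44.0626

Atom tally by fragment:
  CH3 → C:1 H:3
  CH2 → C:1 H:2
  CH3 → C:1 H:3
Element totals:
  C: 3
  H: 8
Molecular formula: C3H8.
  M = 3(12.0) + 8(1.007825)
    = 36.000000 + 8.062600 = 44.062600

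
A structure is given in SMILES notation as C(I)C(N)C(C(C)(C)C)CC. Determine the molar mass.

Atom tally by fragment:
  ICH2 → C:1 H:2 I:1
  CH(NH2) → C:1 H:3 N:1
  CH(C(CH3)3) → C:5 H:10
  CH2 → C:1 H:2
  CH3 → C:1 H:3
Element totals:
  C: 9
  H: 20
  I: 1
  N: 1
Molecular formula: C9H20IN.
  M = 9(12.011) + 20(1.008) + 126.904 + 14.007
    = 108.099 + 20.160 + 126.904 + 14.007 = 269.170

269.17 g/mol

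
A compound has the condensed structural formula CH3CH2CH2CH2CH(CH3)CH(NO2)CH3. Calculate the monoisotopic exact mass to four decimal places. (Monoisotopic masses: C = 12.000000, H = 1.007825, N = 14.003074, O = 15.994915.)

159.1259

Atom tally by fragment:
  CH3 → C:1 H:3
  CH2 → C:1 H:2
  CH2 → C:1 H:2
  CH2 → C:1 H:2
  CH(CH3) → C:2 H:4
  CH(NO2) → C:1 H:1 N:1 O:2
  CH3 → C:1 H:3
Element totals:
  C: 8
  H: 17
  N: 1
  O: 2
Molecular formula: C8H17NO2.
  M = 8(12.0) + 17(1.007825) + 14.003074 + 2(15.994915)
    = 96.000000 + 17.133025 + 14.003074 + 31.989830 = 159.125929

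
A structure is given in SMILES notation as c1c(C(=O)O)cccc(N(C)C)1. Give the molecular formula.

C9H11NO2

Atom tally by fragment:
  benzene ring core → C:6 H:6
  (− 2 ring H displaced by substituents)
  + COOH → C:1 H:1 O:2
  + N(CH3)2 → N:1 C:2 H:6
Element totals:
  C: 9
  H: 11
  N: 1
  O: 2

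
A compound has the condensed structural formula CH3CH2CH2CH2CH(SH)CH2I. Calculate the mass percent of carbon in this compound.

29.52%

Atom tally by fragment:
  CH3 → C:1 H:3
  CH2 → C:1 H:2
  CH2 → C:1 H:2
  CH2 → C:1 H:2
  CH(SH) → C:1 H:2 S:1
  CH2I → C:1 H:2 I:1
Element totals:
  C: 6
  H: 13
  I: 1
  S: 1
Molecular formula: C6H13IS.
Molar mass = 244.134 g/mol.
Mass from C: 6 × 12.011 = 72.066 g/mol.
%C = 72.066 / 244.134 × 100 = 29.52%.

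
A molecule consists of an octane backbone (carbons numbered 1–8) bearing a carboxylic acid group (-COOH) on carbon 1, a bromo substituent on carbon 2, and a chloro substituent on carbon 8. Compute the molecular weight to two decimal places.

271.58 g/mol

Atom tally by fragment:
  HOOCCH2 → C:2 H:3 O:2
  CH(Br) → C:1 H:1 Br:1
  CH2 → C:1 H:2
  CH2 → C:1 H:2
  CH2 → C:1 H:2
  CH2 → C:1 H:2
  CH2 → C:1 H:2
  CH2Cl → C:1 H:2 Cl:1
Element totals:
  C: 9
  H: 16
  Br: 1
  Cl: 1
  O: 2
Molecular formula: C9H16BrClO2.
  M = 9(12.011) + 16(1.008) + 79.904 + 35.45 + 2(15.999)
    = 108.099 + 16.128 + 79.904 + 35.450 + 31.998 = 271.579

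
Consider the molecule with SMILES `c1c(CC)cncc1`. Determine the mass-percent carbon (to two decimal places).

Atom tally by fragment:
  pyridine ring core → C:5 H:5 N:1
  (− 1 ring H displaced by substituents)
  + C2H5 → C:2 H:5
Element totals:
  C: 7
  H: 9
  N: 1
Molecular formula: C7H9N.
Molar mass = 107.156 g/mol.
Mass from C: 7 × 12.011 = 84.077 g/mol.
%C = 84.077 / 107.156 × 100 = 78.46%.

78.46%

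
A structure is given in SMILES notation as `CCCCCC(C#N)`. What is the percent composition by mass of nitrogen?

Atom tally by fragment:
  CH3 → C:1 H:3
  CH2 → C:1 H:2
  CH2 → C:1 H:2
  CH2 → C:1 H:2
  CH2 → C:1 H:2
  CH2CN → C:2 H:2 N:1
Element totals:
  C: 7
  H: 13
  N: 1
Molecular formula: C7H13N.
Molar mass = 111.188 g/mol.
Mass from N: 1 × 14.007 = 14.007 g/mol.
%N = 14.007 / 111.188 × 100 = 12.60%.

12.60%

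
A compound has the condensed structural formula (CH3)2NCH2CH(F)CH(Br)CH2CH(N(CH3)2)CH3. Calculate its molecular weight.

269.20 g/mol

Element totals:
  C: 10
  H: 22
  Br: 1
  F: 1
  N: 2
Molecular formula: C10H22BrFN2.
  M = 10(12.011) + 22(1.008) + 79.904 + 18.998 + 2(14.007)
    = 120.110 + 22.176 + 79.904 + 18.998 + 28.014 = 269.202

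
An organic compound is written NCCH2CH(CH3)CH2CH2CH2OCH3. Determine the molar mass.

141.21 g/mol

Atom tally by fragment:
  NCCH2 → C:2 H:2 N:1
  CH(CH3) → C:2 H:4
  CH2 → C:1 H:2
  CH2 → C:1 H:2
  CH2OCH3 → C:2 H:5 O:1
Element totals:
  C: 8
  H: 15
  N: 1
  O: 1
Molecular formula: C8H15NO.
  M = 8(12.011) + 15(1.008) + 14.007 + 15.999
    = 96.088 + 15.120 + 14.007 + 15.999 = 141.214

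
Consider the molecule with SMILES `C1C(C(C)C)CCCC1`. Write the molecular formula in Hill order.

Atom tally by fragment:
  cyclohexane ring core → C:6 H:12
  (− 1 ring H displaced by substituents)
  + CH(CH3)2 → C:3 H:7
Element totals:
  C: 9
  H: 18

C9H18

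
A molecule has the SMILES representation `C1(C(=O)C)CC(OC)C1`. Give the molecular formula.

Atom tally by fragment:
  cyclobutane ring core → C:4 H:8
  (− 2 ring H displaced by substituents)
  + COCH3 → C:2 H:3 O:1
  + OCH3 → C:1 H:3 O:1
Element totals:
  C: 7
  H: 12
  O: 2

C7H12O2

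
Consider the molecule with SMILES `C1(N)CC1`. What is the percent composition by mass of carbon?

Atom tally by fragment:
  cyclopropane ring core → C:3 H:6
  (− 1 ring H displaced by substituents)
  + NH2 → N:1 H:2
Element totals:
  C: 3
  H: 7
  N: 1
Molecular formula: C3H7N.
Molar mass = 57.096 g/mol.
Mass from C: 3 × 12.011 = 36.033 g/mol.
%C = 36.033 / 57.096 × 100 = 63.11%.

63.11%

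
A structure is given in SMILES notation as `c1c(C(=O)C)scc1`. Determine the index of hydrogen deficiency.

4

Atom tally by fragment:
  thiophene ring core → C:4 H:4 S:1
  (− 1 ring H displaced by substituents)
  + COCH3 → C:2 H:3 O:1
Element totals:
  C: 6
  H: 6
  O: 1
  S: 1
Molecular formula: C6H6OS.
DoU = (2C + 2 + N − H − X) / 2 = (2·6 + 2 + 0 − 6 − 0) / 2 = 4.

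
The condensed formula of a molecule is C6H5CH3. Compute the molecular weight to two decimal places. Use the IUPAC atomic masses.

Atom tally by fragment:
  benzene ring core → C:6 H:6
  (− 1 ring H displaced by substituents)
  + CH3 → C:1 H:3
Element totals:
  C: 7
  H: 8
Molecular formula: C7H8.
  M = 7(12.011) + 8(1.008)
    = 84.077 + 8.064 = 92.141

92.14 g/mol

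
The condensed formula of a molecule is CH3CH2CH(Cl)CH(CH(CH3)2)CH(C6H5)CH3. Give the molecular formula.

C15H23Cl

Atom tally by fragment:
  CH3 → C:1 H:3
  CH2 → C:1 H:2
  CH(Cl) → C:1 H:1 Cl:1
  CH(CH(CH3)2) → C:4 H:8
  CH(C6H5) → C:7 H:6
  CH3 → C:1 H:3
Element totals:
  C: 15
  H: 23
  Cl: 1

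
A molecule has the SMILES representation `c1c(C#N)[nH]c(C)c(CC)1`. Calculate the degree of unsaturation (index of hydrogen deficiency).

5

Atom tally by fragment:
  pyrrole ring core → C:4 H:5 N:1
  (− 3 ring H displaced by substituents)
  + CN → C:1 N:1
  + CH3 → C:1 H:3
  + C2H5 → C:2 H:5
Element totals:
  C: 8
  H: 10
  N: 2
Molecular formula: C8H10N2.
DoU = (2C + 2 + N − H − X) / 2 = (2·8 + 2 + 2 − 10 − 0) / 2 = 5.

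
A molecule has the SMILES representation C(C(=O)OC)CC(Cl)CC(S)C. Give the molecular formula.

Atom tally by fragment:
  CH3OOCCH2 → C:3 H:5 O:2
  CH2 → C:1 H:2
  CH(Cl) → C:1 H:1 Cl:1
  CH2 → C:1 H:2
  CH(SH) → C:1 H:2 S:1
  CH3 → C:1 H:3
Element totals:
  C: 8
  H: 15
  Cl: 1
  O: 2
  S: 1

C8H15ClO2S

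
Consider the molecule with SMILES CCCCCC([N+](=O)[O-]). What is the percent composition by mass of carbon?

54.94%

Atom tally by fragment:
  CH3 → C:1 H:3
  CH2 → C:1 H:2
  CH2 → C:1 H:2
  CH2 → C:1 H:2
  CH2 → C:1 H:2
  CH2NO2 → C:1 H:2 N:1 O:2
Element totals:
  C: 6
  H: 13
  N: 1
  O: 2
Molecular formula: C6H13NO2.
Molar mass = 131.175 g/mol.
Mass from C: 6 × 12.011 = 72.066 g/mol.
%C = 72.066 / 131.175 × 100 = 54.94%.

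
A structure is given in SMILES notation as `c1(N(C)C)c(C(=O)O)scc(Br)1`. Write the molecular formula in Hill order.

C7H8BrNO2S

Atom tally by fragment:
  thiophene ring core → C:4 H:4 S:1
  (− 3 ring H displaced by substituents)
  + N(CH3)2 → N:1 C:2 H:6
  + COOH → C:1 H:1 O:2
  + Br → Br:1
Element totals:
  C: 7
  H: 8
  Br: 1
  N: 1
  O: 2
  S: 1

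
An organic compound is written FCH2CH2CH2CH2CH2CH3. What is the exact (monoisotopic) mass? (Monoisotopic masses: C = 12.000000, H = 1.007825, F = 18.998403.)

104.1001

Element totals:
  C: 6
  H: 13
  F: 1
Molecular formula: C6H13F.
  M = 6(12.0) + 13(1.007825) + 18.998403
    = 72.000000 + 13.101725 + 18.998403 = 104.100128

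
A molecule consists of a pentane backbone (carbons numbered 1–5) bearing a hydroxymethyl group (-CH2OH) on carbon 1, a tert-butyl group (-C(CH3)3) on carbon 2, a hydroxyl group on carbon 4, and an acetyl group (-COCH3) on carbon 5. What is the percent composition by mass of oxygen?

22.19%

Atom tally by fragment:
  HOCH2CH2 → C:2 H:5 O:1
  CH(C(CH3)3) → C:5 H:10
  CH2 → C:1 H:2
  CH(OH) → C:1 H:2 O:1
  CH2COCH3 → C:3 H:5 O:1
Element totals:
  C: 12
  H: 24
  O: 3
Molecular formula: C12H24O3.
Molar mass = 216.321 g/mol.
Mass from O: 3 × 15.999 = 47.997 g/mol.
%O = 47.997 / 216.321 × 100 = 22.19%.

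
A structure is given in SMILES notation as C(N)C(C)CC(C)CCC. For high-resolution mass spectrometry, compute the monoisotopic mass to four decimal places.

143.1674

Atom tally by fragment:
  H2NCH2 → C:1 H:4 N:1
  CH(CH3) → C:2 H:4
  CH2 → C:1 H:2
  CH(CH3) → C:2 H:4
  CH2 → C:1 H:2
  CH2 → C:1 H:2
  CH3 → C:1 H:3
Element totals:
  C: 9
  H: 21
  N: 1
Molecular formula: C9H21N.
  M = 9(12.0) + 21(1.007825) + 14.003074
    = 108.000000 + 21.164325 + 14.003074 = 143.167399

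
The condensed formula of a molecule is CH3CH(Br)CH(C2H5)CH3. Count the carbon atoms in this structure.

6

Atom tally by fragment:
  CH3 → C:1 H:3
  CH(Br) → C:1 H:1 Br:1
  CH(C2H5) → C:3 H:6
  CH3 → C:1 H:3
Element totals:
  C: 6
  H: 13
  Br: 1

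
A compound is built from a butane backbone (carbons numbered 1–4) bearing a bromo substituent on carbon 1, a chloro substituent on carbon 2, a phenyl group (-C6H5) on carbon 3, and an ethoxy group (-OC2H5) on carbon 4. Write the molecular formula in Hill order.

C12H16BrClO

Atom tally by fragment:
  BrCH2 → C:1 H:2 Br:1
  CH(Cl) → C:1 H:1 Cl:1
  CH(C6H5) → C:7 H:6
  CH2OC2H5 → C:3 H:7 O:1
Element totals:
  C: 12
  H: 16
  Br: 1
  Cl: 1
  O: 1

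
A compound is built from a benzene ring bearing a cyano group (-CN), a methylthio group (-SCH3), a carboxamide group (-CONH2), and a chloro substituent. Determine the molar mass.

226.68 g/mol

Atom tally by fragment:
  benzene ring core → C:6 H:6
  (− 4 ring H displaced by substituents)
  + CN → C:1 N:1
  + SCH3 → C:1 H:3 S:1
  + CONH2 → C:1 H:2 O:1 N:1
  + Cl → Cl:1
Element totals:
  C: 9
  H: 7
  Cl: 1
  N: 2
  O: 1
  S: 1
Molecular formula: C9H7ClN2OS.
  M = 9(12.011) + 7(1.008) + 35.45 + 2(14.007) + 15.999 + 32.06
    = 108.099 + 7.056 + 35.450 + 28.014 + 15.999 + 32.060 = 226.678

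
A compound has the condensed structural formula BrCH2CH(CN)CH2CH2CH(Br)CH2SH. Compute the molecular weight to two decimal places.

Element totals:
  C: 7
  H: 11
  Br: 2
  N: 1
  S: 1
Molecular formula: C7H11Br2NS.
  M = 7(12.011) + 11(1.008) + 2(79.904) + 14.007 + 32.06
    = 84.077 + 11.088 + 159.808 + 14.007 + 32.060 = 301.040

301.04 g/mol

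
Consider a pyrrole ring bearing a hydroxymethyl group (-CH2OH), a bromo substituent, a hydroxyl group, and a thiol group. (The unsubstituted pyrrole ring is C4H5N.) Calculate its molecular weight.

Atom tally by fragment:
  pyrrole ring core → C:4 H:5 N:1
  (− 4 ring H displaced by substituents)
  + CH2OH → C:1 H:3 O:1
  + Br → Br:1
  + OH → O:1 H:1
  + SH → S:1 H:1
Element totals:
  C: 5
  H: 6
  Br: 1
  N: 1
  O: 2
  S: 1
Molecular formula: C5H6BrNO2S.
  M = 5(12.011) + 6(1.008) + 79.904 + 14.007 + 2(15.999) + 32.06
    = 60.055 + 6.048 + 79.904 + 14.007 + 31.998 + 32.060 = 224.072

224.07 g/mol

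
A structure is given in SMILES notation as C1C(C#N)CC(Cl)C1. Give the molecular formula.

Atom tally by fragment:
  cyclopentane ring core → C:5 H:10
  (− 2 ring H displaced by substituents)
  + CN → C:1 N:1
  + Cl → Cl:1
Element totals:
  C: 6
  H: 8
  Cl: 1
  N: 1

C6H8ClN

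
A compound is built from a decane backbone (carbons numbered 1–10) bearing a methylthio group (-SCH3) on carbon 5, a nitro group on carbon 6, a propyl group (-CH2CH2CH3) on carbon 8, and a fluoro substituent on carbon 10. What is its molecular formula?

C14H28FNO2S

Atom tally by fragment:
  CH3 → C:1 H:3
  CH2 → C:1 H:2
  CH2 → C:1 H:2
  CH2 → C:1 H:2
  CH(SCH3) → C:2 H:4 S:1
  CH(NO2) → C:1 H:1 N:1 O:2
  CH2 → C:1 H:2
  CH(CH2CH2CH3) → C:4 H:8
  CH2 → C:1 H:2
  CH2F → C:1 H:2 F:1
Element totals:
  C: 14
  H: 28
  F: 1
  N: 1
  O: 2
  S: 1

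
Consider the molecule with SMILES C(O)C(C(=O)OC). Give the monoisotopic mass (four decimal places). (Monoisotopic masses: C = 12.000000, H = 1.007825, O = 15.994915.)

104.0473

Atom tally by fragment:
  HOCH2 → C:1 H:3 O:1
  CH2COOCH3 → C:3 H:5 O:2
Element totals:
  C: 4
  H: 8
  O: 3
Molecular formula: C4H8O3.
  M = 4(12.0) + 8(1.007825) + 3(15.994915)
    = 48.000000 + 8.062600 + 47.984745 = 104.047345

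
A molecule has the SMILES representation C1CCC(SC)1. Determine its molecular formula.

Atom tally by fragment:
  cyclobutane ring core → C:4 H:8
  (− 1 ring H displaced by substituents)
  + SCH3 → C:1 H:3 S:1
Element totals:
  C: 5
  H: 10
  S: 1

C5H10S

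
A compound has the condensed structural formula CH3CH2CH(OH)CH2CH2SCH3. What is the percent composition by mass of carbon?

53.69%

Element totals:
  C: 6
  H: 14
  O: 1
  S: 1
Molecular formula: C6H14OS.
Molar mass = 134.237 g/mol.
Mass from C: 6 × 12.011 = 72.066 g/mol.
%C = 72.066 / 134.237 × 100 = 53.69%.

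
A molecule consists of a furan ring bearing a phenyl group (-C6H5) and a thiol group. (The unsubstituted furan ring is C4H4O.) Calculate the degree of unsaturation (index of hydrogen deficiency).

7

Atom tally by fragment:
  furan ring core → C:4 H:4 O:1
  (− 2 ring H displaced by substituents)
  + C6H5 → C:6 H:5
  + SH → S:1 H:1
Element totals:
  C: 10
  H: 8
  O: 1
  S: 1
Molecular formula: C10H8OS.
DoU = (2C + 2 + N − H − X) / 2 = (2·10 + 2 + 0 − 8 − 0) / 2 = 7.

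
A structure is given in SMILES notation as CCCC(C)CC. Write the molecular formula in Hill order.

Atom tally by fragment:
  CH3 → C:1 H:3
  CH2 → C:1 H:2
  CH2 → C:1 H:2
  CH(CH3) → C:2 H:4
  CH2 → C:1 H:2
  CH3 → C:1 H:3
Element totals:
  C: 7
  H: 16

C7H16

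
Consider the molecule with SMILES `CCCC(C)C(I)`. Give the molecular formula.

Atom tally by fragment:
  CH3 → C:1 H:3
  CH2 → C:1 H:2
  CH2 → C:1 H:2
  CH(CH3) → C:2 H:4
  CH2I → C:1 H:2 I:1
Element totals:
  C: 6
  H: 13
  I: 1

C6H13I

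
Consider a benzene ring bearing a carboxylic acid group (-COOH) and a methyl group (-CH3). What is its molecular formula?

C8H8O2

Atom tally by fragment:
  benzene ring core → C:6 H:6
  (− 2 ring H displaced by substituents)
  + COOH → C:1 H:1 O:2
  + CH3 → C:1 H:3
Element totals:
  C: 8
  H: 8
  O: 2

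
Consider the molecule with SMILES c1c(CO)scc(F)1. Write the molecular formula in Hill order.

Atom tally by fragment:
  thiophene ring core → C:4 H:4 S:1
  (− 2 ring H displaced by substituents)
  + CH2OH → C:1 H:3 O:1
  + F → F:1
Element totals:
  C: 5
  H: 5
  F: 1
  O: 1
  S: 1

C5H5FOS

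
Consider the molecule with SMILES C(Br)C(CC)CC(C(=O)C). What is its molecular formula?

Atom tally by fragment:
  BrCH2 → C:1 H:2 Br:1
  CH(C2H5) → C:3 H:6
  CH2 → C:1 H:2
  CH2COCH3 → C:3 H:5 O:1
Element totals:
  C: 8
  H: 15
  Br: 1
  O: 1

C8H15BrO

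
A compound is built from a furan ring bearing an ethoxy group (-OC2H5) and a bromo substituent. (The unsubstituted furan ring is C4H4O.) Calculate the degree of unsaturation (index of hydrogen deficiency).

Atom tally by fragment:
  furan ring core → C:4 H:4 O:1
  (− 2 ring H displaced by substituents)
  + OC2H5 → C:2 H:5 O:1
  + Br → Br:1
Element totals:
  C: 6
  H: 7
  Br: 1
  O: 2
Molecular formula: C6H7BrO2.
DoU = (2C + 2 + N − H − X) / 2 = (2·6 + 2 + 0 − 7 − 1) / 2 = 3.

3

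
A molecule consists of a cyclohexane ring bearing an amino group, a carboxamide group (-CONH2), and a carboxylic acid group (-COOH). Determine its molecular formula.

Atom tally by fragment:
  cyclohexane ring core → C:6 H:12
  (− 3 ring H displaced by substituents)
  + NH2 → N:1 H:2
  + CONH2 → C:1 H:2 O:1 N:1
  + COOH → C:1 H:1 O:2
Element totals:
  C: 8
  H: 14
  N: 2
  O: 3

C8H14N2O3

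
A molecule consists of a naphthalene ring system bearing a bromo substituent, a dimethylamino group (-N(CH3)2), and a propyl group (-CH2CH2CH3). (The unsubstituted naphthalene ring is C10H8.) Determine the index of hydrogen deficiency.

Atom tally by fragment:
  naphthalene ring system core → C:10 H:8
  (− 3 ring H displaced by substituents)
  + Br → Br:1
  + N(CH3)2 → N:1 C:2 H:6
  + CH2CH2CH3 → C:3 H:7
Element totals:
  C: 15
  H: 18
  Br: 1
  N: 1
Molecular formula: C15H18BrN.
DoU = (2C + 2 + N − H − X) / 2 = (2·15 + 2 + 1 − 18 − 1) / 2 = 7.

7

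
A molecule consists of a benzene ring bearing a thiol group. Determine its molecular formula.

Atom tally by fragment:
  benzene ring core → C:6 H:6
  (− 1 ring H displaced by substituents)
  + SH → S:1 H:1
Element totals:
  C: 6
  H: 6
  S: 1

C6H6S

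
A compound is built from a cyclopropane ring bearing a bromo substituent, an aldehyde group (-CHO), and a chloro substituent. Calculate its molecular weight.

Atom tally by fragment:
  cyclopropane ring core → C:3 H:6
  (− 3 ring H displaced by substituents)
  + Br → Br:1
  + CHO → C:1 H:1 O:1
  + Cl → Cl:1
Element totals:
  C: 4
  H: 4
  Br: 1
  Cl: 1
  O: 1
Molecular formula: C4H4BrClO.
  M = 4(12.011) + 4(1.008) + 79.904 + 35.45 + 15.999
    = 48.044 + 4.032 + 79.904 + 35.450 + 15.999 = 183.429

183.43 g/mol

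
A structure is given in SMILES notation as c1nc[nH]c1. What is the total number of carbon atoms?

Atom tally by fragment:
  imidazole ring core → C:3 H:4 N:2
Element totals:
  C: 3
  H: 4
  N: 2

3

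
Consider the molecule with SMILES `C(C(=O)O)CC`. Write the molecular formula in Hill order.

C4H8O2

Atom tally by fragment:
  HOOCCH2 → C:2 H:3 O:2
  CH2 → C:1 H:2
  CH3 → C:1 H:3
Element totals:
  C: 4
  H: 8
  O: 2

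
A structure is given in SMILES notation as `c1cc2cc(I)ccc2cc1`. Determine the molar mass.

Atom tally by fragment:
  naphthalene ring system core → C:10 H:8
  (− 1 ring H displaced by substituents)
  + I → I:1
Element totals:
  C: 10
  H: 7
  I: 1
Molecular formula: C10H7I.
  M = 10(12.011) + 7(1.008) + 126.904
    = 120.110 + 7.056 + 126.904 = 254.070

254.07 g/mol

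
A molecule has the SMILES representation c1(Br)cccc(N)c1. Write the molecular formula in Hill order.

Atom tally by fragment:
  benzene ring core → C:6 H:6
  (− 2 ring H displaced by substituents)
  + Br → Br:1
  + NH2 → N:1 H:2
Element totals:
  C: 6
  H: 6
  Br: 1
  N: 1

C6H6BrN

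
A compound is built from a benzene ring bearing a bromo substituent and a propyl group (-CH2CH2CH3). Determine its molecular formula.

Atom tally by fragment:
  benzene ring core → C:6 H:6
  (− 2 ring H displaced by substituents)
  + Br → Br:1
  + CH2CH2CH3 → C:3 H:7
Element totals:
  C: 9
  H: 11
  Br: 1

C9H11Br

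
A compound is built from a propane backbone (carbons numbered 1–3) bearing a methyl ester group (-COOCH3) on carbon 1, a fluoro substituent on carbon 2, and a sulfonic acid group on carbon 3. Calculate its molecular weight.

Atom tally by fragment:
  CH3OOCCH2 → C:3 H:5 O:2
  CH(F) → C:1 H:1 F:1
  CH2SO3H → C:1 H:3 S:1 O:3
Element totals:
  C: 5
  H: 9
  F: 1
  O: 5
  S: 1
Molecular formula: C5H9FO5S.
  M = 5(12.011) + 9(1.008) + 18.998 + 5(15.999) + 32.06
    = 60.055 + 9.072 + 18.998 + 79.995 + 32.060 = 200.180

200.18 g/mol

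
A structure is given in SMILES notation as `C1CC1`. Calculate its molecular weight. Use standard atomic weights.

Atom tally by fragment:
  cyclopropane ring core → C:3 H:6
Element totals:
  C: 3
  H: 6
Molecular formula: C3H6.
  M = 3(12.011) + 6(1.008)
    = 36.033 + 6.048 = 42.081

42.08 g/mol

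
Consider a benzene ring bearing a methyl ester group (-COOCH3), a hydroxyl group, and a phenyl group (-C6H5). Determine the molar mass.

228.25 g/mol

Atom tally by fragment:
  benzene ring core → C:6 H:6
  (− 3 ring H displaced by substituents)
  + COOCH3 → C:2 H:3 O:2
  + OH → O:1 H:1
  + C6H5 → C:6 H:5
Element totals:
  C: 14
  H: 12
  O: 3
Molecular formula: C14H12O3.
  M = 14(12.011) + 12(1.008) + 3(15.999)
    = 168.154 + 12.096 + 47.997 = 228.247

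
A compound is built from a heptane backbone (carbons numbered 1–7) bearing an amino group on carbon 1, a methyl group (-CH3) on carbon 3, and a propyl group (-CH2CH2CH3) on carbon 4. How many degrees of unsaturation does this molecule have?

Atom tally by fragment:
  H2NCH2 → C:1 H:4 N:1
  CH2 → C:1 H:2
  CH(CH3) → C:2 H:4
  CH(CH2CH2CH3) → C:4 H:8
  CH2 → C:1 H:2
  CH2 → C:1 H:2
  CH3 → C:1 H:3
Element totals:
  C: 11
  H: 25
  N: 1
Molecular formula: C11H25N.
DoU = (2C + 2 + N − H − X) / 2 = (2·11 + 2 + 1 − 25 − 0) / 2 = 0.

0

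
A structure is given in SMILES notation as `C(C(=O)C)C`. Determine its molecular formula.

Atom tally by fragment:
  CH3COCH2 → C:3 H:5 O:1
  CH3 → C:1 H:3
Element totals:
  C: 4
  H: 8
  O: 1

C4H8O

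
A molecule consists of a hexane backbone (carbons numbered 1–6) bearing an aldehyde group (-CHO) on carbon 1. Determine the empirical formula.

Atom tally by fragment:
  OHCCH2 → C:2 H:3 O:1
  CH2 → C:1 H:2
  CH2 → C:1 H:2
  CH2 → C:1 H:2
  CH2 → C:1 H:2
  CH3 → C:1 H:3
Element totals:
  C: 7
  H: 14
  O: 1
Molecular formula: C7H14O.
gcd of subscripts (7, 14, 1) = 1, so the empirical formula equals the molecular formula.

C7H14O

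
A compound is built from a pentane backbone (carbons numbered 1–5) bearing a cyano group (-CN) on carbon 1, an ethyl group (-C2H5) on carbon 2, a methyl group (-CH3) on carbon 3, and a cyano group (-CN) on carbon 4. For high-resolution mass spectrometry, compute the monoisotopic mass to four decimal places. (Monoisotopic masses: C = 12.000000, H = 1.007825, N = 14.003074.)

164.1313

Atom tally by fragment:
  NCCH2 → C:2 H:2 N:1
  CH(C2H5) → C:3 H:6
  CH(CH3) → C:2 H:4
  CH(CN) → C:2 H:1 N:1
  CH3 → C:1 H:3
Element totals:
  C: 10
  H: 16
  N: 2
Molecular formula: C10H16N2.
  M = 10(12.0) + 16(1.007825) + 2(14.003074)
    = 120.000000 + 16.125200 + 28.006148 = 164.131348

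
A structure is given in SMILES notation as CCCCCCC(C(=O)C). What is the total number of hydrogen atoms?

Atom tally by fragment:
  CH3 → C:1 H:3
  CH2 → C:1 H:2
  CH2 → C:1 H:2
  CH2 → C:1 H:2
  CH2 → C:1 H:2
  CH2 → C:1 H:2
  CH2COCH3 → C:3 H:5 O:1
Element totals:
  C: 9
  H: 18
  O: 1

18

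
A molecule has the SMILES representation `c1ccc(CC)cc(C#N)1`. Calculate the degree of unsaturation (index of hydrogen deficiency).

Atom tally by fragment:
  benzene ring core → C:6 H:6
  (− 2 ring H displaced by substituents)
  + C2H5 → C:2 H:5
  + CN → C:1 N:1
Element totals:
  C: 9
  H: 9
  N: 1
Molecular formula: C9H9N.
DoU = (2C + 2 + N − H − X) / 2 = (2·9 + 2 + 1 − 9 − 0) / 2 = 6.

6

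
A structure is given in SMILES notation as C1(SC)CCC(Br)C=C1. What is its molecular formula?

Atom tally by fragment:
  cyclohexene ring core → C:6 H:10
  (− 2 ring H displaced by substituents)
  + SCH3 → C:1 H:3 S:1
  + Br → Br:1
Element totals:
  C: 7
  H: 11
  Br: 1
  S: 1

C7H11BrS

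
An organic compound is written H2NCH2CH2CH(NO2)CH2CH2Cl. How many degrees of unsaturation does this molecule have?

Atom tally by fragment:
  H2NCH2 → C:1 H:4 N:1
  CH2 → C:1 H:2
  CH(NO2) → C:1 H:1 N:1 O:2
  CH2 → C:1 H:2
  CH2Cl → C:1 H:2 Cl:1
Element totals:
  C: 5
  H: 11
  Cl: 1
  N: 2
  O: 2
Molecular formula: C5H11ClN2O2.
DoU = (2C + 2 + N − H − X) / 2 = (2·5 + 2 + 2 − 11 − 1) / 2 = 1.

1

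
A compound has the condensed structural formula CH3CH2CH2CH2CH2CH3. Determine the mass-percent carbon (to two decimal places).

Element totals:
  C: 6
  H: 14
Molecular formula: C6H14.
Molar mass = 86.178 g/mol.
Mass from C: 6 × 12.011 = 72.066 g/mol.
%C = 72.066 / 86.178 × 100 = 83.62%.

83.62%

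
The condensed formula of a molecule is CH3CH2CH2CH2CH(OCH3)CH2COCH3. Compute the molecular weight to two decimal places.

158.24 g/mol

Atom tally by fragment:
  CH3 → C:1 H:3
  CH2 → C:1 H:2
  CH2 → C:1 H:2
  CH2 → C:1 H:2
  CH(OCH3) → C:2 H:4 O:1
  CH2COCH3 → C:3 H:5 O:1
Element totals:
  C: 9
  H: 18
  O: 2
Molecular formula: C9H18O2.
  M = 9(12.011) + 18(1.008) + 2(15.999)
    = 108.099 + 18.144 + 31.998 = 158.241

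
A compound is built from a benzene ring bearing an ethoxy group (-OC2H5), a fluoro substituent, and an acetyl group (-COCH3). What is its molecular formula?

C10H11FO2

Atom tally by fragment:
  benzene ring core → C:6 H:6
  (− 3 ring H displaced by substituents)
  + OC2H5 → C:2 H:5 O:1
  + F → F:1
  + COCH3 → C:2 H:3 O:1
Element totals:
  C: 10
  H: 11
  F: 1
  O: 2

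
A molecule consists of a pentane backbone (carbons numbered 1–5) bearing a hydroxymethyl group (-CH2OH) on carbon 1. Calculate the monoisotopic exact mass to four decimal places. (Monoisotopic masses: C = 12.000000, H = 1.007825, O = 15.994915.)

102.1045

Atom tally by fragment:
  HOCH2CH2 → C:2 H:5 O:1
  CH2 → C:1 H:2
  CH2 → C:1 H:2
  CH2 → C:1 H:2
  CH3 → C:1 H:3
Element totals:
  C: 6
  H: 14
  O: 1
Molecular formula: C6H14O.
  M = 6(12.0) + 14(1.007825) + 15.994915
    = 72.000000 + 14.109550 + 15.994915 = 102.104465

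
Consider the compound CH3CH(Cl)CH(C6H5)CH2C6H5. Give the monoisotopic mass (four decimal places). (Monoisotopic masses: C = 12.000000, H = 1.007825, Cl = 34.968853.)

Atom tally by fragment:
  CH3 → C:1 H:3
  CH(Cl) → C:1 H:1 Cl:1
  CH(C6H5) → C:7 H:6
  CH2C6H5 → C:7 H:7
Element totals:
  C: 16
  H: 17
  Cl: 1
Molecular formula: C16H17Cl.
  M = 16(12.0) + 17(1.007825) + 34.968853
    = 192.000000 + 17.133025 + 34.968853 = 244.101878

244.1019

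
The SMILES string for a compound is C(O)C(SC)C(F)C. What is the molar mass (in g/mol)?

Atom tally by fragment:
  HOCH2 → C:1 H:3 O:1
  CH(SCH3) → C:2 H:4 S:1
  CH(F) → C:1 H:1 F:1
  CH3 → C:1 H:3
Element totals:
  C: 5
  H: 11
  F: 1
  O: 1
  S: 1
Molecular formula: C5H11FOS.
  M = 5(12.011) + 11(1.008) + 18.998 + 15.999 + 32.06
    = 60.055 + 11.088 + 18.998 + 15.999 + 32.060 = 138.200

138.20 g/mol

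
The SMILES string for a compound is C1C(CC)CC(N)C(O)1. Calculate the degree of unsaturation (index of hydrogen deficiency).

1

Atom tally by fragment:
  cyclopentane ring core → C:5 H:10
  (− 3 ring H displaced by substituents)
  + C2H5 → C:2 H:5
  + NH2 → N:1 H:2
  + OH → O:1 H:1
Element totals:
  C: 7
  H: 15
  N: 1
  O: 1
Molecular formula: C7H15NO.
DoU = (2C + 2 + N − H − X) / 2 = (2·7 + 2 + 1 − 15 − 0) / 2 = 1.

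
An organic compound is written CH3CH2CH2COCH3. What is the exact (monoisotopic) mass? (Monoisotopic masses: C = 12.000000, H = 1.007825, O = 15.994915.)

Element totals:
  C: 5
  H: 10
  O: 1
Molecular formula: C5H10O.
  M = 5(12.0) + 10(1.007825) + 15.994915
    = 60.000000 + 10.078250 + 15.994915 = 86.073165

86.0732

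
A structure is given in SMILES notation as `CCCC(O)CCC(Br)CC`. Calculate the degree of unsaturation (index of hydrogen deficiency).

Atom tally by fragment:
  CH3 → C:1 H:3
  CH2 → C:1 H:2
  CH2 → C:1 H:2
  CH(OH) → C:1 H:2 O:1
  CH2 → C:1 H:2
  CH2 → C:1 H:2
  CH(Br) → C:1 H:1 Br:1
  CH2 → C:1 H:2
  CH3 → C:1 H:3
Element totals:
  C: 9
  H: 19
  Br: 1
  O: 1
Molecular formula: C9H19BrO.
DoU = (2C + 2 + N − H − X) / 2 = (2·9 + 2 + 0 − 19 − 1) / 2 = 0.

0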